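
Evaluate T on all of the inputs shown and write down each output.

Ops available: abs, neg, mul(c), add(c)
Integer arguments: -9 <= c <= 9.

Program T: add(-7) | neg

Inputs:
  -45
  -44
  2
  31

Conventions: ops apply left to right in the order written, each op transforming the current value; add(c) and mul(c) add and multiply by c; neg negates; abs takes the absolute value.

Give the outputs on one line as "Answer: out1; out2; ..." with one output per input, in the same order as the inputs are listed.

Execution, op by op:
  -45 -> -52 -> 52
  -44 -> -51 -> 51
  2 -> -5 -> 5
  31 -> 24 -> -24

52; 51; 5; -24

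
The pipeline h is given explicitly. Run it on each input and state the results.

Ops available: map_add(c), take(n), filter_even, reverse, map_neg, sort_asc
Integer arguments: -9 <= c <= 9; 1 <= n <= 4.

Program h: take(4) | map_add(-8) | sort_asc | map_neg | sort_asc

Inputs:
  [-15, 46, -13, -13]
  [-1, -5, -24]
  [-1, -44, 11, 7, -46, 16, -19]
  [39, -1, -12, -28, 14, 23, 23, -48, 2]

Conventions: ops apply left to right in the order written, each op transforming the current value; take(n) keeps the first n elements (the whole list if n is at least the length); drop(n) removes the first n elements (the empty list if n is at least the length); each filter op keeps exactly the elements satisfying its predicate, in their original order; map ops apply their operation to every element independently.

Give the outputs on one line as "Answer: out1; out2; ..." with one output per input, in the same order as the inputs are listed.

[-38, 21, 21, 23]; [9, 13, 32]; [-3, 1, 9, 52]; [-31, 9, 20, 36]

Execution, op by op:
  [-15, 46, -13, -13] -> [-15, 46, -13, -13] -> [-23, 38, -21, -21] -> [-23, -21, -21, 38] -> [23, 21, 21, -38] -> [-38, 21, 21, 23]
  [-1, -5, -24] -> [-1, -5, -24] -> [-9, -13, -32] -> [-32, -13, -9] -> [32, 13, 9] -> [9, 13, 32]
  [-1, -44, 11, 7, -46, 16, -19] -> [-1, -44, 11, 7] -> [-9, -52, 3, -1] -> [-52, -9, -1, 3] -> [52, 9, 1, -3] -> [-3, 1, 9, 52]
  [39, -1, -12, -28, 14, 23, 23, -48, 2] -> [39, -1, -12, -28] -> [31, -9, -20, -36] -> [-36, -20, -9, 31] -> [36, 20, 9, -31] -> [-31, 9, 20, 36]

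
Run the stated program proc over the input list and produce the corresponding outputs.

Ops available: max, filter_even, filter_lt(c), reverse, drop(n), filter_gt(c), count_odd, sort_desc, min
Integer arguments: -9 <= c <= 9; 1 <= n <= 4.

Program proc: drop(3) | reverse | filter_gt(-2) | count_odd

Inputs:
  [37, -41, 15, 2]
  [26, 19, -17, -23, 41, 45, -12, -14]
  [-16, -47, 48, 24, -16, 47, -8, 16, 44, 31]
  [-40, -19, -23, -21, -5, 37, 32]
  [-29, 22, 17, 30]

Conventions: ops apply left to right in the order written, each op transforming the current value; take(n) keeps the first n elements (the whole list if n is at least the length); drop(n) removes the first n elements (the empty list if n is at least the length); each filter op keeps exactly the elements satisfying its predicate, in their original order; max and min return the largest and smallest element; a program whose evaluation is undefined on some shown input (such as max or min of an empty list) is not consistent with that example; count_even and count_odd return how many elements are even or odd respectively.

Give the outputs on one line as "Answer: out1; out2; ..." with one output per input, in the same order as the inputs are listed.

Execution, op by op:
  [37, -41, 15, 2] -> [2] -> [2] -> [2] -> 0
  [26, 19, -17, -23, 41, 45, -12, -14] -> [-23, 41, 45, -12, -14] -> [-14, -12, 45, 41, -23] -> [45, 41] -> 2
  [-16, -47, 48, 24, -16, 47, -8, 16, 44, 31] -> [24, -16, 47, -8, 16, 44, 31] -> [31, 44, 16, -8, 47, -16, 24] -> [31, 44, 16, 47, 24] -> 2
  [-40, -19, -23, -21, -5, 37, 32] -> [-21, -5, 37, 32] -> [32, 37, -5, -21] -> [32, 37] -> 1
  [-29, 22, 17, 30] -> [30] -> [30] -> [30] -> 0

0; 2; 2; 1; 0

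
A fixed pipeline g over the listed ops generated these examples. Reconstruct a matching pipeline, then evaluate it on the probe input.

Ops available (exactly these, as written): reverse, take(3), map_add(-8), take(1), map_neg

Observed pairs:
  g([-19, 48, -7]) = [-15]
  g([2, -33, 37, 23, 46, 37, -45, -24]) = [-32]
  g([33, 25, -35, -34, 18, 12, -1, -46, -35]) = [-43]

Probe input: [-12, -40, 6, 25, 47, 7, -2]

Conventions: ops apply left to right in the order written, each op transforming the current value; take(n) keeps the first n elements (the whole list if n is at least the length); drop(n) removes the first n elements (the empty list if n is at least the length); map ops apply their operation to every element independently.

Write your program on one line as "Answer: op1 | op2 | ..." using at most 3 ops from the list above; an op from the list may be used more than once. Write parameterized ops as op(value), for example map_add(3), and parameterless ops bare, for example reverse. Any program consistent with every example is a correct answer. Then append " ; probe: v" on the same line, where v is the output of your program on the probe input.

map_add(-8) | reverse | take(1) ; probe: [-10]

Check, running the answer program on each example:
  [-19, 48, -7] -> [-27, 40, -15] -> [-15, 40, -27] -> [-15]
  [2, -33, 37, 23, 46, 37, -45, -24] -> [-6, -41, 29, 15, 38, 29, -53, -32] -> [-32, -53, 29, 38, 15, 29, -41, -6] -> [-32]
  [33, 25, -35, -34, 18, 12, -1, -46, -35] -> [25, 17, -43, -42, 10, 4, -9, -54, -43] -> [-43, -54, -9, 4, 10, -42, -43, 17, 25] -> [-43]
  probe: [-12, -40, 6, 25, 47, 7, -2] -> [-20, -48, -2, 17, 39, -1, -10] -> [-10, -1, 39, 17, -2, -48, -20] -> [-10]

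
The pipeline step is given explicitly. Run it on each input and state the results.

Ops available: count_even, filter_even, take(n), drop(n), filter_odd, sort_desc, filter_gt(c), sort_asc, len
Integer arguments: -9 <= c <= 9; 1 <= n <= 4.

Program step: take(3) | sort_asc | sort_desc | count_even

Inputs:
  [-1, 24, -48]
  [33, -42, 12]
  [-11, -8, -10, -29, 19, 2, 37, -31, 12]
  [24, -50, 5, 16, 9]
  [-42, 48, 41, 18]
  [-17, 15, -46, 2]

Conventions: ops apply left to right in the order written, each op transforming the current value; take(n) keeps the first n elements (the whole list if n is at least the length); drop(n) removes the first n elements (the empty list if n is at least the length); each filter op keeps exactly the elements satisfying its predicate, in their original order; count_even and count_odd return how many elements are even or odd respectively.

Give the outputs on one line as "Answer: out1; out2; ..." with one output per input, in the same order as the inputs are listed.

2; 2; 2; 2; 2; 1

Execution, op by op:
  [-1, 24, -48] -> [-1, 24, -48] -> [-48, -1, 24] -> [24, -1, -48] -> 2
  [33, -42, 12] -> [33, -42, 12] -> [-42, 12, 33] -> [33, 12, -42] -> 2
  [-11, -8, -10, -29, 19, 2, 37, -31, 12] -> [-11, -8, -10] -> [-11, -10, -8] -> [-8, -10, -11] -> 2
  [24, -50, 5, 16, 9] -> [24, -50, 5] -> [-50, 5, 24] -> [24, 5, -50] -> 2
  [-42, 48, 41, 18] -> [-42, 48, 41] -> [-42, 41, 48] -> [48, 41, -42] -> 2
  [-17, 15, -46, 2] -> [-17, 15, -46] -> [-46, -17, 15] -> [15, -17, -46] -> 1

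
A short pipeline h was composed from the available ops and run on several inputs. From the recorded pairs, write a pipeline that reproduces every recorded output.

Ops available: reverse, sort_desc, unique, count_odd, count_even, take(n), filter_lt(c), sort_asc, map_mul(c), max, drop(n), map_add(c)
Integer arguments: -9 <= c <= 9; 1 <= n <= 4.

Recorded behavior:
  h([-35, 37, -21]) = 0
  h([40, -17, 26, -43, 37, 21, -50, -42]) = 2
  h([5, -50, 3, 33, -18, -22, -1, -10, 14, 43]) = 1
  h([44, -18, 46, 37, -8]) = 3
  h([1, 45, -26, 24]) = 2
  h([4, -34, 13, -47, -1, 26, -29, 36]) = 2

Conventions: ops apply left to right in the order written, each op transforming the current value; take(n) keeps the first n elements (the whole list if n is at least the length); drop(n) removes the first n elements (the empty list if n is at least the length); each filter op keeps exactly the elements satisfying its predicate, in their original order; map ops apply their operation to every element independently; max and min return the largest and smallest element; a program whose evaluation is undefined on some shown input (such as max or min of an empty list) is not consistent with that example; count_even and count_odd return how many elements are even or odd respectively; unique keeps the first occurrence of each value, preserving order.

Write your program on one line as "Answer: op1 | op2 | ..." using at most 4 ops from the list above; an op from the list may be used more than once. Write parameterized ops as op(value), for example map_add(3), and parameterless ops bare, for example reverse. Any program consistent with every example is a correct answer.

map_add(-7) | take(4) | map_add(-2) | count_odd

Check, running the answer program on each example:
  [-35, 37, -21] -> [-42, 30, -28] -> [-42, 30, -28] -> [-44, 28, -30] -> 0
  [40, -17, 26, -43, 37, 21, -50, -42] -> [33, -24, 19, -50, 30, 14, -57, -49] -> [33, -24, 19, -50] -> [31, -26, 17, -52] -> 2
  [5, -50, 3, 33, -18, -22, -1, -10, 14, 43] -> [-2, -57, -4, 26, -25, -29, -8, -17, 7, 36] -> [-2, -57, -4, 26] -> [-4, -59, -6, 24] -> 1
  [44, -18, 46, 37, -8] -> [37, -25, 39, 30, -15] -> [37, -25, 39, 30] -> [35, -27, 37, 28] -> 3
  [1, 45, -26, 24] -> [-6, 38, -33, 17] -> [-6, 38, -33, 17] -> [-8, 36, -35, 15] -> 2
  [4, -34, 13, -47, -1, 26, -29, 36] -> [-3, -41, 6, -54, -8, 19, -36, 29] -> [-3, -41, 6, -54] -> [-5, -43, 4, -56] -> 2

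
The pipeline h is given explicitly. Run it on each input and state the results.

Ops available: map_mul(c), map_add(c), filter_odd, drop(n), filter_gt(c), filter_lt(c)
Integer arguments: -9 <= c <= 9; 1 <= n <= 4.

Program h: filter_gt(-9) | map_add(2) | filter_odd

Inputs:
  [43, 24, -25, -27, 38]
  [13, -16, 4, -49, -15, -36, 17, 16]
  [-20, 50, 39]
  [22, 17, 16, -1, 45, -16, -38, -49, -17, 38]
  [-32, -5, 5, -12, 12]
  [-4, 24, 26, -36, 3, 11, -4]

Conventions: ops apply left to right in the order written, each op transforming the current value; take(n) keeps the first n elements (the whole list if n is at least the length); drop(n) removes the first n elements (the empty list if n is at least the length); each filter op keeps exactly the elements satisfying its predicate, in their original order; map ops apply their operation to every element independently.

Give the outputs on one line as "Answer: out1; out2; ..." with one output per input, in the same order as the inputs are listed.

Execution, op by op:
  [43, 24, -25, -27, 38] -> [43, 24, 38] -> [45, 26, 40] -> [45]
  [13, -16, 4, -49, -15, -36, 17, 16] -> [13, 4, 17, 16] -> [15, 6, 19, 18] -> [15, 19]
  [-20, 50, 39] -> [50, 39] -> [52, 41] -> [41]
  [22, 17, 16, -1, 45, -16, -38, -49, -17, 38] -> [22, 17, 16, -1, 45, 38] -> [24, 19, 18, 1, 47, 40] -> [19, 1, 47]
  [-32, -5, 5, -12, 12] -> [-5, 5, 12] -> [-3, 7, 14] -> [-3, 7]
  [-4, 24, 26, -36, 3, 11, -4] -> [-4, 24, 26, 3, 11, -4] -> [-2, 26, 28, 5, 13, -2] -> [5, 13]

[45]; [15, 19]; [41]; [19, 1, 47]; [-3, 7]; [5, 13]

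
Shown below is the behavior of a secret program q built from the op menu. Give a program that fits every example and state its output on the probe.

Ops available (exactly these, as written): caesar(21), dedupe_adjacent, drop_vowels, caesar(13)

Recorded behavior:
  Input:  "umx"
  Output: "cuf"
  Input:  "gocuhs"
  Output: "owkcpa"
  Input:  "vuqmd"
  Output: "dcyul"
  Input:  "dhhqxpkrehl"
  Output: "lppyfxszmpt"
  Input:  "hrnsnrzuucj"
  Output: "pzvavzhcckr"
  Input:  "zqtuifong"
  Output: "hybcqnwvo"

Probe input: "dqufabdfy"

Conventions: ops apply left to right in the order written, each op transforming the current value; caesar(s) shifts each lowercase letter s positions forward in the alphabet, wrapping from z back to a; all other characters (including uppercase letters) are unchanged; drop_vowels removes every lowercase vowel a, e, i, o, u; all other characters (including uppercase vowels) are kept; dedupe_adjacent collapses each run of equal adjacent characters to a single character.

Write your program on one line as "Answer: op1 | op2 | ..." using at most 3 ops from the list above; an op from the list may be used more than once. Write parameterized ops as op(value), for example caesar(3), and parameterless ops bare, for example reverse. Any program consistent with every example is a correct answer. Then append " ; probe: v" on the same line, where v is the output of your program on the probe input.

caesar(13) | caesar(21) ; probe: "lycnijlng"

Check, running the answer program on each example:
  "umx" -> "hzk" -> "cuf"
  "gocuhs" -> "tbphuf" -> "owkcpa"
  "vuqmd" -> "ihdzq" -> "dcyul"
  "dhhqxpkrehl" -> "quudkcxeruy" -> "lppyfxszmpt"
  "hrnsnrzuucj" -> "ueafaemhhpw" -> "pzvavzhcckr"
  "zqtuifong" -> "mdghvsbat" -> "hybcqnwvo"
  probe: "dqufabdfy" -> "qdhsnoqsl" -> "lycnijlng"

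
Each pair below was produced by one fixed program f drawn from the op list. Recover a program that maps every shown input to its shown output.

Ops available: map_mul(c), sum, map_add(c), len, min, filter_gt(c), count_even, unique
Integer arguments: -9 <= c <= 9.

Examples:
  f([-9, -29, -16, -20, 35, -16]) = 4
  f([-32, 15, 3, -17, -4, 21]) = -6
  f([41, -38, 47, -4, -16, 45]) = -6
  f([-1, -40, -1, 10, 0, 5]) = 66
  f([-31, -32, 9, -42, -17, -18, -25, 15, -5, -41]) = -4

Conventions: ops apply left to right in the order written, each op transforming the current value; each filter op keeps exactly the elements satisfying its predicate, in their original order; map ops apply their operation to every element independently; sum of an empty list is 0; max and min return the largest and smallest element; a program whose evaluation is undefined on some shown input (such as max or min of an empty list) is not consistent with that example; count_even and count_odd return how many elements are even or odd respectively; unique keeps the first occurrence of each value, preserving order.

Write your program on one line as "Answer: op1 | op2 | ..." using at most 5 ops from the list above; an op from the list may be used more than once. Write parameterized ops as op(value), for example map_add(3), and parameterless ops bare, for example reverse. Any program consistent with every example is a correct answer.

map_add(7) | unique | map_mul(-2) | filter_gt(-7) | min

Check, running the answer program on each example:
  [-9, -29, -16, -20, 35, -16] -> [-2, -22, -9, -13, 42, -9] -> [-2, -22, -9, -13, 42] -> [4, 44, 18, 26, -84] -> [4, 44, 18, 26] -> 4
  [-32, 15, 3, -17, -4, 21] -> [-25, 22, 10, -10, 3, 28] -> [-25, 22, 10, -10, 3, 28] -> [50, -44, -20, 20, -6, -56] -> [50, 20, -6] -> -6
  [41, -38, 47, -4, -16, 45] -> [48, -31, 54, 3, -9, 52] -> [48, -31, 54, 3, -9, 52] -> [-96, 62, -108, -6, 18, -104] -> [62, -6, 18] -> -6
  [-1, -40, -1, 10, 0, 5] -> [6, -33, 6, 17, 7, 12] -> [6, -33, 17, 7, 12] -> [-12, 66, -34, -14, -24] -> [66] -> 66
  [-31, -32, 9, -42, -17, -18, -25, 15, -5, -41] -> [-24, -25, 16, -35, -10, -11, -18, 22, 2, -34] -> [-24, -25, 16, -35, -10, -11, -18, 22, 2, -34] -> [48, 50, -32, 70, 20, 22, 36, -44, -4, 68] -> [48, 50, 70, 20, 22, 36, -4, 68] -> -4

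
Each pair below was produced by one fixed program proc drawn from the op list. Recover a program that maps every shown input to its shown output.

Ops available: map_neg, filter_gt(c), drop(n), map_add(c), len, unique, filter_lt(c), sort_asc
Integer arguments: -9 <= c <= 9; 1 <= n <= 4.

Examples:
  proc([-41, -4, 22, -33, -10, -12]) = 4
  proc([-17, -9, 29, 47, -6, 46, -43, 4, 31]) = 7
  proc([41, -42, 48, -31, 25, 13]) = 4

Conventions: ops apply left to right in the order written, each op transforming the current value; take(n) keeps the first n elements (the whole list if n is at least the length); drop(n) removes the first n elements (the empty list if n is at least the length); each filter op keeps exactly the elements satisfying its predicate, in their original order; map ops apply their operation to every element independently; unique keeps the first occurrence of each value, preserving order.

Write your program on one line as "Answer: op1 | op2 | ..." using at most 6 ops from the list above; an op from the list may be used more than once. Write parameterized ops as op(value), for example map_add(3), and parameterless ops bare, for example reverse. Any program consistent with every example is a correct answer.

map_neg | sort_asc | drop(1) | drop(1) | len

Check, running the answer program on each example:
  [-41, -4, 22, -33, -10, -12] -> [41, 4, -22, 33, 10, 12] -> [-22, 4, 10, 12, 33, 41] -> [4, 10, 12, 33, 41] -> [10, 12, 33, 41] -> 4
  [-17, -9, 29, 47, -6, 46, -43, 4, 31] -> [17, 9, -29, -47, 6, -46, 43, -4, -31] -> [-47, -46, -31, -29, -4, 6, 9, 17, 43] -> [-46, -31, -29, -4, 6, 9, 17, 43] -> [-31, -29, -4, 6, 9, 17, 43] -> 7
  [41, -42, 48, -31, 25, 13] -> [-41, 42, -48, 31, -25, -13] -> [-48, -41, -25, -13, 31, 42] -> [-41, -25, -13, 31, 42] -> [-25, -13, 31, 42] -> 4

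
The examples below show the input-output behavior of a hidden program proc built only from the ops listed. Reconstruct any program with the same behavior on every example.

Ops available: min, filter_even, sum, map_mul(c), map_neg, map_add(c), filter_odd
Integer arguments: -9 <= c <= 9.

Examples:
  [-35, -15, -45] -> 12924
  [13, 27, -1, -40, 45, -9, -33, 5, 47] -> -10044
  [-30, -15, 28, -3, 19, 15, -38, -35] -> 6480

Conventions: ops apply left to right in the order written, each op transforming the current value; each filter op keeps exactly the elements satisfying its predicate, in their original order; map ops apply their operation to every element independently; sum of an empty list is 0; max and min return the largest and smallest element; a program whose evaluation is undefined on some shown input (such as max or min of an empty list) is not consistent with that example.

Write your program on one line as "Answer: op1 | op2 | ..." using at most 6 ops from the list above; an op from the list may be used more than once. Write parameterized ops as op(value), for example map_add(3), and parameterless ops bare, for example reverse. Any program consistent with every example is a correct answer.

map_mul(-4) | map_add(-7) | map_mul(-6) | map_mul(-6) | sum

Check, running the answer program on each example:
  [-35, -15, -45] -> [140, 60, 180] -> [133, 53, 173] -> [-798, -318, -1038] -> [4788, 1908, 6228] -> 12924
  [13, 27, -1, -40, 45, -9, -33, 5, 47] -> [-52, -108, 4, 160, -180, 36, 132, -20, -188] -> [-59, -115, -3, 153, -187, 29, 125, -27, -195] -> [354, 690, 18, -918, 1122, -174, -750, 162, 1170] -> [-2124, -4140, -108, 5508, -6732, 1044, 4500, -972, -7020] -> -10044
  [-30, -15, 28, -3, 19, 15, -38, -35] -> [120, 60, -112, 12, -76, -60, 152, 140] -> [113, 53, -119, 5, -83, -67, 145, 133] -> [-678, -318, 714, -30, 498, 402, -870, -798] -> [4068, 1908, -4284, 180, -2988, -2412, 5220, 4788] -> 6480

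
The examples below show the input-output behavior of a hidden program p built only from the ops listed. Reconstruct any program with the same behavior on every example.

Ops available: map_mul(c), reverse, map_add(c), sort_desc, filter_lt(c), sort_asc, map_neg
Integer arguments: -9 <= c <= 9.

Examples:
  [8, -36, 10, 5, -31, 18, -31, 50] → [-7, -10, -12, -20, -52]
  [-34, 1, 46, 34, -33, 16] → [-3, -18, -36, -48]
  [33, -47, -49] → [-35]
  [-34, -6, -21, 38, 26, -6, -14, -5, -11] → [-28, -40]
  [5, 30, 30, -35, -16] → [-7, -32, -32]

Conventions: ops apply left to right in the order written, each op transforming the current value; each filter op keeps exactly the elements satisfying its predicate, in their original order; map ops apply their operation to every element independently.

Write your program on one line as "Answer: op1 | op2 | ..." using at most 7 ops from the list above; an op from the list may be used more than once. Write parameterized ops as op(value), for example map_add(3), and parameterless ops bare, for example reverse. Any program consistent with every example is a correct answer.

sort_desc | map_add(8) | map_neg | filter_lt(-7) | map_add(6) | reverse

Check, running the answer program on each example:
  [8, -36, 10, 5, -31, 18, -31, 50] -> [50, 18, 10, 8, 5, -31, -31, -36] -> [58, 26, 18, 16, 13, -23, -23, -28] -> [-58, -26, -18, -16, -13, 23, 23, 28] -> [-58, -26, -18, -16, -13] -> [-52, -20, -12, -10, -7] -> [-7, -10, -12, -20, -52]
  [-34, 1, 46, 34, -33, 16] -> [46, 34, 16, 1, -33, -34] -> [54, 42, 24, 9, -25, -26] -> [-54, -42, -24, -9, 25, 26] -> [-54, -42, -24, -9] -> [-48, -36, -18, -3] -> [-3, -18, -36, -48]
  [33, -47, -49] -> [33, -47, -49] -> [41, -39, -41] -> [-41, 39, 41] -> [-41] -> [-35] -> [-35]
  [-34, -6, -21, 38, 26, -6, -14, -5, -11] -> [38, 26, -5, -6, -6, -11, -14, -21, -34] -> [46, 34, 3, 2, 2, -3, -6, -13, -26] -> [-46, -34, -3, -2, -2, 3, 6, 13, 26] -> [-46, -34] -> [-40, -28] -> [-28, -40]
  [5, 30, 30, -35, -16] -> [30, 30, 5, -16, -35] -> [38, 38, 13, -8, -27] -> [-38, -38, -13, 8, 27] -> [-38, -38, -13] -> [-32, -32, -7] -> [-7, -32, -32]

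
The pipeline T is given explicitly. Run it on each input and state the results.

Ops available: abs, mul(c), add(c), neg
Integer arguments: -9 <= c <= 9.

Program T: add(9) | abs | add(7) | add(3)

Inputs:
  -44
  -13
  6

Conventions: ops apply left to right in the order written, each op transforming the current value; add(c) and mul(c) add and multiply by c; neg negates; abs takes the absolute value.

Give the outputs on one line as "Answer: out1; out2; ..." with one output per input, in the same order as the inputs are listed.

45; 14; 25

Execution, op by op:
  -44 -> -35 -> 35 -> 42 -> 45
  -13 -> -4 -> 4 -> 11 -> 14
  6 -> 15 -> 15 -> 22 -> 25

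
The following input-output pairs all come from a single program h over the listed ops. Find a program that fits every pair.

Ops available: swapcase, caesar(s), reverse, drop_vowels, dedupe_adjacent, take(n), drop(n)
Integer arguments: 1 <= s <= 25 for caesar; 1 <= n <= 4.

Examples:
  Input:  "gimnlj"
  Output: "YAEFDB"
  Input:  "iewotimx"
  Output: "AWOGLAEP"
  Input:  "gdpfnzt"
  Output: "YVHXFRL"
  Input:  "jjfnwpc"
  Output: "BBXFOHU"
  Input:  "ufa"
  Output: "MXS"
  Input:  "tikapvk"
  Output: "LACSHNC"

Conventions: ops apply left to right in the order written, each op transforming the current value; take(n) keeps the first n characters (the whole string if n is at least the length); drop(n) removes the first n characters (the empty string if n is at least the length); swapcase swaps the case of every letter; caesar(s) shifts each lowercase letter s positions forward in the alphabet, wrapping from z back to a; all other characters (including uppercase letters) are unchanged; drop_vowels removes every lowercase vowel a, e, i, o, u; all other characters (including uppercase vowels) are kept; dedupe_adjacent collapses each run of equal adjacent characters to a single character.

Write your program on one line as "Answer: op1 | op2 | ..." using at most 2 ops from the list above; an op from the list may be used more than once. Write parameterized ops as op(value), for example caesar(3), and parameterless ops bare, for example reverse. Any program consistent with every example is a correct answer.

caesar(18) | swapcase

Check, running the answer program on each example:
  "gimnlj" -> "yaefdb" -> "YAEFDB"
  "iewotimx" -> "awoglaep" -> "AWOGLAEP"
  "gdpfnzt" -> "yvhxfrl" -> "YVHXFRL"
  "jjfnwpc" -> "bbxfohu" -> "BBXFOHU"
  "ufa" -> "mxs" -> "MXS"
  "tikapvk" -> "lacshnc" -> "LACSHNC"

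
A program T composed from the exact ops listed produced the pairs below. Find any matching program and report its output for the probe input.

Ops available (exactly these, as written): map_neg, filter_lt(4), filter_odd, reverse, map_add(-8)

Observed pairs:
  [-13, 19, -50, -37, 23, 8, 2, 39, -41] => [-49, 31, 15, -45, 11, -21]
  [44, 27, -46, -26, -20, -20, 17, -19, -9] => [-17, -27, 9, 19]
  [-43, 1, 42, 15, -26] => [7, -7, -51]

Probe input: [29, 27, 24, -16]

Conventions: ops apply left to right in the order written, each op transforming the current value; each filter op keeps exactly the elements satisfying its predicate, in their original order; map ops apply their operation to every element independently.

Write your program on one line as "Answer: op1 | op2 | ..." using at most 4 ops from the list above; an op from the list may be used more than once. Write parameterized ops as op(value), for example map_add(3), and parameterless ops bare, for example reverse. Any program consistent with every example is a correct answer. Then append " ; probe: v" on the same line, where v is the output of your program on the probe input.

reverse | filter_odd | map_add(-8) ; probe: [19, 21]

Check, running the answer program on each example:
  [-13, 19, -50, -37, 23, 8, 2, 39, -41] -> [-41, 39, 2, 8, 23, -37, -50, 19, -13] -> [-41, 39, 23, -37, 19, -13] -> [-49, 31, 15, -45, 11, -21]
  [44, 27, -46, -26, -20, -20, 17, -19, -9] -> [-9, -19, 17, -20, -20, -26, -46, 27, 44] -> [-9, -19, 17, 27] -> [-17, -27, 9, 19]
  [-43, 1, 42, 15, -26] -> [-26, 15, 42, 1, -43] -> [15, 1, -43] -> [7, -7, -51]
  probe: [29, 27, 24, -16] -> [-16, 24, 27, 29] -> [27, 29] -> [19, 21]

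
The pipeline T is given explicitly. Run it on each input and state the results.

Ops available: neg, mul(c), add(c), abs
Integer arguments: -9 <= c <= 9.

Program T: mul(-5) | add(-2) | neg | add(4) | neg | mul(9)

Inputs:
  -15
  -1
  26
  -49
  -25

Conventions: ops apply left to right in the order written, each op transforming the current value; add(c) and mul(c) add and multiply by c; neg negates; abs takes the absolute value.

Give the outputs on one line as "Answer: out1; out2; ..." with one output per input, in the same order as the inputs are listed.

621; -9; -1224; 2151; 1071

Execution, op by op:
  -15 -> 75 -> 73 -> -73 -> -69 -> 69 -> 621
  -1 -> 5 -> 3 -> -3 -> 1 -> -1 -> -9
  26 -> -130 -> -132 -> 132 -> 136 -> -136 -> -1224
  -49 -> 245 -> 243 -> -243 -> -239 -> 239 -> 2151
  -25 -> 125 -> 123 -> -123 -> -119 -> 119 -> 1071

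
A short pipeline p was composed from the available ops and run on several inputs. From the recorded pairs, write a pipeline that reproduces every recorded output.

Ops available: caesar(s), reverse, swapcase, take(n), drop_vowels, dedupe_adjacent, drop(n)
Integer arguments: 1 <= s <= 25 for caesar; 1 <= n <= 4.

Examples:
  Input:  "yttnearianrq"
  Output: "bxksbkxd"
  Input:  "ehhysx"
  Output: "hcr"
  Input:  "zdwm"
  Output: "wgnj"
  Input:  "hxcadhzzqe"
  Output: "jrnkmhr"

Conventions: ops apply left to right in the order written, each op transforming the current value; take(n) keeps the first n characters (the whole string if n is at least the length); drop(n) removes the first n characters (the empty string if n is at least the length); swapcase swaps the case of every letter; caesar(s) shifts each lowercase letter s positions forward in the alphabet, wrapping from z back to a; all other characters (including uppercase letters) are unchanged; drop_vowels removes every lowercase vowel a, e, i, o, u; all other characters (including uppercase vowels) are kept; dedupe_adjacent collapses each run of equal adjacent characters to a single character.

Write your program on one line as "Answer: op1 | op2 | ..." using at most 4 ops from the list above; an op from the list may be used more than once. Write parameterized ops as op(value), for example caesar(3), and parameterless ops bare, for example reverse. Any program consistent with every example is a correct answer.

dedupe_adjacent | caesar(10) | reverse | drop_vowels

Check, running the answer program on each example:
  "yttnearianrq" -> "ytnearianrq" -> "idxokbskxba" -> "abxksbkoxdi" -> "bxksbkxd"
  "ehhysx" -> "ehysx" -> "orich" -> "hciro" -> "hcr"
  "zdwm" -> "zdwm" -> "jngw" -> "wgnj" -> "wgnj"
  "hxcadhzzqe" -> "hxcadhzqe" -> "rhmknrjao" -> "oajrnkmhr" -> "jrnkmhr"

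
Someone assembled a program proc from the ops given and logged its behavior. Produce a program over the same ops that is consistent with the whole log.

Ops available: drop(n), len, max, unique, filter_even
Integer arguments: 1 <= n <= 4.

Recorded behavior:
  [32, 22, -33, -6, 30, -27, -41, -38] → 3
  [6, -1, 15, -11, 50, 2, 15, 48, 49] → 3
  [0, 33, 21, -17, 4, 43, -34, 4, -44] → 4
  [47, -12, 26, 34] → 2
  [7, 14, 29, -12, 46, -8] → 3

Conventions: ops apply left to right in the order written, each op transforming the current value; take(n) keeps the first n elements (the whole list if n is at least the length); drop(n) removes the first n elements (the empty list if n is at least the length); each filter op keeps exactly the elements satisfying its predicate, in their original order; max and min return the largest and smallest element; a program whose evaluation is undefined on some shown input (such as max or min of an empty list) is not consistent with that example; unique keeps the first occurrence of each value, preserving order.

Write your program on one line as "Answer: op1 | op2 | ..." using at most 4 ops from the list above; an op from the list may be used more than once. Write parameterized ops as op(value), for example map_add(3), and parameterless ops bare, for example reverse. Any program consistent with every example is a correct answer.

drop(2) | filter_even | len

Check, running the answer program on each example:
  [32, 22, -33, -6, 30, -27, -41, -38] -> [-33, -6, 30, -27, -41, -38] -> [-6, 30, -38] -> 3
  [6, -1, 15, -11, 50, 2, 15, 48, 49] -> [15, -11, 50, 2, 15, 48, 49] -> [50, 2, 48] -> 3
  [0, 33, 21, -17, 4, 43, -34, 4, -44] -> [21, -17, 4, 43, -34, 4, -44] -> [4, -34, 4, -44] -> 4
  [47, -12, 26, 34] -> [26, 34] -> [26, 34] -> 2
  [7, 14, 29, -12, 46, -8] -> [29, -12, 46, -8] -> [-12, 46, -8] -> 3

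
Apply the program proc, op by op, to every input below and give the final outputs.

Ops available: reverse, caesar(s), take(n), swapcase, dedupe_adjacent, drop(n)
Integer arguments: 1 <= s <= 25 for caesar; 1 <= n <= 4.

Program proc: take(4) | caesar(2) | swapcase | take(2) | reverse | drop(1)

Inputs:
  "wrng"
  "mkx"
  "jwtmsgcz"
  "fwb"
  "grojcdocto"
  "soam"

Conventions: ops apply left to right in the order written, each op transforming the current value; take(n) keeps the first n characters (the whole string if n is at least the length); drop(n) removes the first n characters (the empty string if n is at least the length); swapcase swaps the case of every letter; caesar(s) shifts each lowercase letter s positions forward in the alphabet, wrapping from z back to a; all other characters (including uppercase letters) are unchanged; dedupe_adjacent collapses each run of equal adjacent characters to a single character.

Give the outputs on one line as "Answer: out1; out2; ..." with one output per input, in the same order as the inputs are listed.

Execution, op by op:
  "wrng" -> "wrng" -> "ytpi" -> "YTPI" -> "YT" -> "TY" -> "Y"
  "mkx" -> "mkx" -> "omz" -> "OMZ" -> "OM" -> "MO" -> "O"
  "jwtmsgcz" -> "jwtm" -> "lyvo" -> "LYVO" -> "LY" -> "YL" -> "L"
  "fwb" -> "fwb" -> "hyd" -> "HYD" -> "HY" -> "YH" -> "H"
  "grojcdocto" -> "groj" -> "itql" -> "ITQL" -> "IT" -> "TI" -> "I"
  "soam" -> "soam" -> "uqco" -> "UQCO" -> "UQ" -> "QU" -> "U"

"Y"; "O"; "L"; "H"; "I"; "U"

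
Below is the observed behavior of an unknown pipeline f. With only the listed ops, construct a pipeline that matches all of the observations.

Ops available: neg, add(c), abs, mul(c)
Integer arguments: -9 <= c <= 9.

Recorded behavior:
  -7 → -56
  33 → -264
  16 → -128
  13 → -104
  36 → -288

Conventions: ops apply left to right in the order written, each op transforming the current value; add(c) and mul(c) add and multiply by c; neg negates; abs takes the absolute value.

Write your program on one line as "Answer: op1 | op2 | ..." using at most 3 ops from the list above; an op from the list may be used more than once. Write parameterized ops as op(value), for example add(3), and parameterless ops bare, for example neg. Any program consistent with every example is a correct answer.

abs | mul(-8)

Check, running the answer program on each example:
  -7 -> 7 -> -56
  33 -> 33 -> -264
  16 -> 16 -> -128
  13 -> 13 -> -104
  36 -> 36 -> -288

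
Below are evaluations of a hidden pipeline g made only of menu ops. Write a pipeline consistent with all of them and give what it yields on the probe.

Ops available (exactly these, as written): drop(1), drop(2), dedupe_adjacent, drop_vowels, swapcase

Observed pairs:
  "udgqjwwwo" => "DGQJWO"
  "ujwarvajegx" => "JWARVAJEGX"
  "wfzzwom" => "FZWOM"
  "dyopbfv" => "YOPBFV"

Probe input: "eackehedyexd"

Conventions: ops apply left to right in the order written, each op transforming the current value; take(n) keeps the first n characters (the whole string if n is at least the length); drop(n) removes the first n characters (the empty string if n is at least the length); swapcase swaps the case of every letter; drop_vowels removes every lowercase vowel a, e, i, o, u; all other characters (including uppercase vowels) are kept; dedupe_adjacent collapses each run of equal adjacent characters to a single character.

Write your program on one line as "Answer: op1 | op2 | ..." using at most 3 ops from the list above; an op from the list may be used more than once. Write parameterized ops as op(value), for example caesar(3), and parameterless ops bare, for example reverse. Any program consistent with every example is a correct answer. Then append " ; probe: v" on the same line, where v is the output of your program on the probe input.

dedupe_adjacent | swapcase | drop(1) ; probe: "ACKEHEDYEXD"

Check, running the answer program on each example:
  "udgqjwwwo" -> "udgqjwo" -> "UDGQJWO" -> "DGQJWO"
  "ujwarvajegx" -> "ujwarvajegx" -> "UJWARVAJEGX" -> "JWARVAJEGX"
  "wfzzwom" -> "wfzwom" -> "WFZWOM" -> "FZWOM"
  "dyopbfv" -> "dyopbfv" -> "DYOPBFV" -> "YOPBFV"
  probe: "eackehedyexd" -> "eackehedyexd" -> "EACKEHEDYEXD" -> "ACKEHEDYEXD"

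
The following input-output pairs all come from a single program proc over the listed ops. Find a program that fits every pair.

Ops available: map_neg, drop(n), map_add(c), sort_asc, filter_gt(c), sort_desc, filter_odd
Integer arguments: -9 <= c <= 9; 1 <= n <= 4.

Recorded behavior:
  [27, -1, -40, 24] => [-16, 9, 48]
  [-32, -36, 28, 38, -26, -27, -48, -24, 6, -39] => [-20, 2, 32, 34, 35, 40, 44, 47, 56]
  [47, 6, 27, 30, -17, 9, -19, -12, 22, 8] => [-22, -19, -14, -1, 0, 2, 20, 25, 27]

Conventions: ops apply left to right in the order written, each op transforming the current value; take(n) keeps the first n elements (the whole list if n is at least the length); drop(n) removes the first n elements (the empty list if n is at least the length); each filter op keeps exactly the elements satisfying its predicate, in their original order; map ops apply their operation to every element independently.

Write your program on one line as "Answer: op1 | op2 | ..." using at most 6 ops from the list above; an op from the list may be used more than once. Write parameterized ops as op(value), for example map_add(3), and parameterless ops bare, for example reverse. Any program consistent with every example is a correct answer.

sort_desc | drop(1) | map_add(-6) | map_add(-2) | map_neg

Check, running the answer program on each example:
  [27, -1, -40, 24] -> [27, 24, -1, -40] -> [24, -1, -40] -> [18, -7, -46] -> [16, -9, -48] -> [-16, 9, 48]
  [-32, -36, 28, 38, -26, -27, -48, -24, 6, -39] -> [38, 28, 6, -24, -26, -27, -32, -36, -39, -48] -> [28, 6, -24, -26, -27, -32, -36, -39, -48] -> [22, 0, -30, -32, -33, -38, -42, -45, -54] -> [20, -2, -32, -34, -35, -40, -44, -47, -56] -> [-20, 2, 32, 34, 35, 40, 44, 47, 56]
  [47, 6, 27, 30, -17, 9, -19, -12, 22, 8] -> [47, 30, 27, 22, 9, 8, 6, -12, -17, -19] -> [30, 27, 22, 9, 8, 6, -12, -17, -19] -> [24, 21, 16, 3, 2, 0, -18, -23, -25] -> [22, 19, 14, 1, 0, -2, -20, -25, -27] -> [-22, -19, -14, -1, 0, 2, 20, 25, 27]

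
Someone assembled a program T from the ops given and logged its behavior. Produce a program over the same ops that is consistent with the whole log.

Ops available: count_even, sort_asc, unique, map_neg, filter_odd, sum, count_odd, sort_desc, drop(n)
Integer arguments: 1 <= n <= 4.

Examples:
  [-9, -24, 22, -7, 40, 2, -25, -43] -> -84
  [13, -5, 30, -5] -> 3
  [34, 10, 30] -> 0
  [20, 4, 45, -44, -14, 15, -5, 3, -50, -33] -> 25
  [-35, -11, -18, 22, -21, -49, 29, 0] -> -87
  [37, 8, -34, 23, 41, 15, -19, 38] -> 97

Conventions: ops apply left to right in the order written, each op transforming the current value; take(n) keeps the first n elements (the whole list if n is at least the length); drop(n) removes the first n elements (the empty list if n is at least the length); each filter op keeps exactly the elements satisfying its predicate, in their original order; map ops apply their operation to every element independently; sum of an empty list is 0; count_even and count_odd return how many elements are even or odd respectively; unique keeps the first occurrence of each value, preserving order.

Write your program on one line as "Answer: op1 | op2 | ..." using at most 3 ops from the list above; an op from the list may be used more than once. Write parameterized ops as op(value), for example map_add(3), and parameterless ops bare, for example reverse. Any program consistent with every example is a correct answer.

filter_odd | sum

Check, running the answer program on each example:
  [-9, -24, 22, -7, 40, 2, -25, -43] -> [-9, -7, -25, -43] -> -84
  [13, -5, 30, -5] -> [13, -5, -5] -> 3
  [34, 10, 30] -> [] -> 0
  [20, 4, 45, -44, -14, 15, -5, 3, -50, -33] -> [45, 15, -5, 3, -33] -> 25
  [-35, -11, -18, 22, -21, -49, 29, 0] -> [-35, -11, -21, -49, 29] -> -87
  [37, 8, -34, 23, 41, 15, -19, 38] -> [37, 23, 41, 15, -19] -> 97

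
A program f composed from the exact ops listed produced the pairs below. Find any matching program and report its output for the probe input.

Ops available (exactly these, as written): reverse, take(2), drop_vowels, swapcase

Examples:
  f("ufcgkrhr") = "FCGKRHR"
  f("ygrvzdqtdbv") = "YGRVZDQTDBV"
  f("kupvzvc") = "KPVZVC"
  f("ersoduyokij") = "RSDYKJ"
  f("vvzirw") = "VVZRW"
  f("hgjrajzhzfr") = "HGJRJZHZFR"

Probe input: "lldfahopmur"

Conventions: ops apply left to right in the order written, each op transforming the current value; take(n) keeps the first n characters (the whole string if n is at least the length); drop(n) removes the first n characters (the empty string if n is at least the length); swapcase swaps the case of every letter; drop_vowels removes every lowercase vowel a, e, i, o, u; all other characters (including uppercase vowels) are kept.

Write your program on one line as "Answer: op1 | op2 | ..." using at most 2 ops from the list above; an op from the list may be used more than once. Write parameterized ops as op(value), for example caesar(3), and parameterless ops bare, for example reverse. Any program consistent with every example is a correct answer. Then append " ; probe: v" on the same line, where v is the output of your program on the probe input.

drop_vowels | swapcase ; probe: "LLDFHPMR"

Check, running the answer program on each example:
  "ufcgkrhr" -> "fcgkrhr" -> "FCGKRHR"
  "ygrvzdqtdbv" -> "ygrvzdqtdbv" -> "YGRVZDQTDBV"
  "kupvzvc" -> "kpvzvc" -> "KPVZVC"
  "ersoduyokij" -> "rsdykj" -> "RSDYKJ"
  "vvzirw" -> "vvzrw" -> "VVZRW"
  "hgjrajzhzfr" -> "hgjrjzhzfr" -> "HGJRJZHZFR"
  probe: "lldfahopmur" -> "lldfhpmr" -> "LLDFHPMR"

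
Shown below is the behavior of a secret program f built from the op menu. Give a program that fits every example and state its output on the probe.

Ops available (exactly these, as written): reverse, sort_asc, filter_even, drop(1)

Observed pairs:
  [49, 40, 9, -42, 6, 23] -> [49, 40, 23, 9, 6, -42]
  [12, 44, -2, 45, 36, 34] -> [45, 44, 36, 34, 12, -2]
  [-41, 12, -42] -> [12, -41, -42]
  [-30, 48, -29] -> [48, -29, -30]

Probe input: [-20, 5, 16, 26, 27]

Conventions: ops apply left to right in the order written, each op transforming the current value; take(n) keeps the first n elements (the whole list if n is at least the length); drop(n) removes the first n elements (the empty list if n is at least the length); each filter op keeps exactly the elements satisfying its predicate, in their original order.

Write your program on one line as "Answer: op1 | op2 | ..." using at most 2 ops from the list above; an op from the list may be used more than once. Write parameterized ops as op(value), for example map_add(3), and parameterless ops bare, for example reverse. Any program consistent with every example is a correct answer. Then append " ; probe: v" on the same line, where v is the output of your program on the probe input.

sort_asc | reverse ; probe: [27, 26, 16, 5, -20]

Check, running the answer program on each example:
  [49, 40, 9, -42, 6, 23] -> [-42, 6, 9, 23, 40, 49] -> [49, 40, 23, 9, 6, -42]
  [12, 44, -2, 45, 36, 34] -> [-2, 12, 34, 36, 44, 45] -> [45, 44, 36, 34, 12, -2]
  [-41, 12, -42] -> [-42, -41, 12] -> [12, -41, -42]
  [-30, 48, -29] -> [-30, -29, 48] -> [48, -29, -30]
  probe: [-20, 5, 16, 26, 27] -> [-20, 5, 16, 26, 27] -> [27, 26, 16, 5, -20]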